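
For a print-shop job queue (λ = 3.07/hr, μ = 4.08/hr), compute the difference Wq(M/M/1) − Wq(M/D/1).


ρ = 3.07/4.08 = 0.7525
Wq(M/M/1) = ρ/(μ−λ) = 0.7525/1.01 = 0.74500 hr
Wq(M/D/1) = ρ/(2(μ−λ)) = 0.37250 hr
Savings = 0.74500 − 0.37250 = 0.37250 hr

Final: 0.37250 hr


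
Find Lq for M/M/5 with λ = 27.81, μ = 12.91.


a = λ/μ = 2.1541; ρ = a/5 = 0.4308
P₀ = 0.114723
Lq = P₀·a^c·ρ / (c!·(1−ρ)²) = 0.114723·46.38459·0.4308/(120·0.32396)
= 0.05897

Final: 0.05897


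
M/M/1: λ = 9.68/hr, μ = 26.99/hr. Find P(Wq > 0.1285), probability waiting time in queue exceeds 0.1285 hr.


ρ = 9.68/26.99 = 0.3587
P(Wq > t) = ρ·e^{−(μ−λ)t} = 0.3587·e^{−2.2243}
= 0.3587·0.108139 = 0.038784

Final: 0.038784


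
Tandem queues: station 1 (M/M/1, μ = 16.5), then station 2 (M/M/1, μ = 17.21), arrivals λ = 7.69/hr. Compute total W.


Each node sees arrival rate λ = 7.69/hr (tandem ⇒ throughput preserved).
W₁ = 1/(μ₁−λ) = 1/(16.5−7.69) = 0.11351 hr
W₂ = 1/(μ₂−λ) = 1/(17.21−7.69) = 0.10504 hr
W_total = W₁ + W₂ = 0.11351 + 0.10504 = 0.21855 hr

Final: 0.21855 hr


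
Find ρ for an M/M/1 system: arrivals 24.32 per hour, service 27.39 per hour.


ρ = λ/μ = 24.32/27.39 = 0.8879

Final: 0.8879


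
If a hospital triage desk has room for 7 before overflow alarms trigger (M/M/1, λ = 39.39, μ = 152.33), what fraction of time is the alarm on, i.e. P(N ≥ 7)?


ρ = 39.39/152.33 = 0.2586
P(N ≥ n) = ρ^n = 0.2586^7 = 0.00007730

Final: 0.00007730


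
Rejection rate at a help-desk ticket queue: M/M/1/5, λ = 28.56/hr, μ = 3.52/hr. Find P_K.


ρ = λ/μ = 28.56/3.52 = 8.1136
P_K = (1−ρ)ρ^K/(1−ρ^(K+1)) = (-7.1136·35162.334262)/(1 − 285294.393901)
= -250132.059638/-285293.393901 = 0.876754

Final: 0.876754


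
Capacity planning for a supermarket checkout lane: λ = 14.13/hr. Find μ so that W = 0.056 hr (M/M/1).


W = 1/(μ−λ) ⇒ μ − λ = 1/W = 1/0.056 = 17.8571
μ = λ + 1/W = 14.13 + 17.8571 = 31.9871 per hr

Final: 31.9871 /hr


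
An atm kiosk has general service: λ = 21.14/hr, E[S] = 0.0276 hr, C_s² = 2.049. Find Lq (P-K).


ρ = λ·E[S] = 21.14·0.0276 = 0.5835
Lq = ρ²(1+C_s²)/(2(1−ρ)) = 0.3404·(1+2.049)/(2·0.4165)
= 0.3404·3.0490/0.8331 = 1.24596

Final: 1.24596


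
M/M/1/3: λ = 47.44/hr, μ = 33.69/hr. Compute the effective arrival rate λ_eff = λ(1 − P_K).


ρ = 1.4081; P_K = (1−ρ)ρ^3/(1−ρ^4) = 0.388706
λ_eff = λ(1 − P_K) = 47.44·(1 − 0.388706) = 47.44·0.611294 = 28.9998 /hr

Final: 28.9998 /hr


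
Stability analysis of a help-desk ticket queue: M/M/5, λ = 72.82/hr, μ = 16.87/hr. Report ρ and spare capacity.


Total capacity cμ = 5·16.87 = 84.35/hr
ρ = λ/(cμ) = 72.82/84.35 = 0.8633
Stable ⇔ ρ < 1: YES
Spare capacity = cμ − λ = 84.35 − 72.82 = 11.53/hr

Final: ρ = 0.8633; stable; margin = 11.53/hr


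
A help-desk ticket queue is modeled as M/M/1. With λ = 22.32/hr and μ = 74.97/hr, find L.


ρ = λ/μ = 22.32/74.97 = 0.2977
L = ρ/(1−ρ) = 0.2977/(1 − 0.2977) = 0.2977/0.7023 = 0.4239

Final: 0.4239


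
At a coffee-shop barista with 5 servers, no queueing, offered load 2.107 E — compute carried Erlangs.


B(5,2.107) = 0.042972 (Erlang-B)
Carried load = a(1 − B) = 2.107·(1 − 0.042972) = 2.107·0.957028 = 2.0165 E

Final: 2.0165 Erlangs


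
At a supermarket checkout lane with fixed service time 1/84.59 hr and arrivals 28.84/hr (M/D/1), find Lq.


ρ = 28.84/84.59 = 0.3409
M/D/1: Lq = ρ²/(2(1−ρ)) = 0.1162/(2·0.6591) = 0.08819

Final: 0.08819


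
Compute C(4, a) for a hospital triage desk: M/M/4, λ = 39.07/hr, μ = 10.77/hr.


a = λ/μ = 3.6277; ρ = a/4 = 0.9069
P₀ = 0.010343 (from M/M/c formula)
C(c,a) = [a^c/(c!(1−ρ))]·P₀ = [173.18522/(24·0.09308)]·0.010343
= 77.52306·0.010343 = 0.801791

Final: 0.801791


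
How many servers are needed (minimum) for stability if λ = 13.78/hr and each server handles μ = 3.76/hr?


Stability requires cμ > λ ⇔ c > λ/μ.
λ/μ = 13.78/3.76 = 3.6649
Minimum integer c = ⌊3.6649⌋ + 1 = 4
Check: 4·3.76 = 15.04 > 13.78, while 3·3.76 = 11.28 ≤ 13.78

Final: 4 servers


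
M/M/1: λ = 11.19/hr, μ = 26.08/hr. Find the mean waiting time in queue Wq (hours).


ρ = 11.19/26.08 = 0.4291
Wq = ρ/(μ−λ) = 0.4291/(26.08 − 11.19) = 0.4291/14.89 = 0.02882 hr

Final: 0.02882 hr


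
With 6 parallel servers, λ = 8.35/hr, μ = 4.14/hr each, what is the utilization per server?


ρ = λ/(cμ) = 8.35/(6·4.14) = 8.35/24.84 = 0.3362

Final: 0.3362


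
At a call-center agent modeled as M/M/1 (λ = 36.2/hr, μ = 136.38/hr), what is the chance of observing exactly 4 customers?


ρ = 36.2/136.38 = 0.2654
P_n = (1−ρ)·ρ^n = (1 − 0.2654)·0.2654^4 = 0.7346·0.004964 = 0.003646

Final: 0.003646


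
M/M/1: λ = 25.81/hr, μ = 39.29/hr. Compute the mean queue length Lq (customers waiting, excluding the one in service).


ρ = 25.81/39.29 = 0.6569
Lq = ρ²/(1−ρ) = 0.4315/0.3431 = 1.2578

Final: 1.2578


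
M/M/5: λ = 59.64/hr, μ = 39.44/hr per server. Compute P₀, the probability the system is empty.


a = λ/μ = 59.64/39.44 = 1.5122; ρ = a/c = 0.3024
Σ_{k=0}^{4} a^k/k! (terms k=0..4) = 1.00000 + 1.51217 + 1.14333 + 0.57630 + 0.21787 = 4.44967
Tail: a^5/(5!(1−ρ)) = 7.90685/(120·0.6976) = 0.09446
P₀ = 1/(4.44967 + 0.09446) = 1/4.54413 = 0.220064

Final: 0.220064


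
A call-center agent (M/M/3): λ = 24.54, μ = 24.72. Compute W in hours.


a = 0.9927; ρ = 0.3309; P₀ = 0.366414
Lq = P₀·a^c·ρ/(c!(1−ρ)²) = 0.04416
Wq = Lq/λ = 0.04416/24.54 = 0.001800 hr
W = Wq + 1/μ = 0.001800 + 0.04045 = 0.04225 hr

Final: 0.04225 hr


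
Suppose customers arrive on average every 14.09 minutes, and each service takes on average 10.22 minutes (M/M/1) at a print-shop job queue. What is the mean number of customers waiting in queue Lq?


λ = 60/14.09 = 4.2583 /hr
μ = 60/10.22 = 5.8708 /hr
ρ = λ/μ = 4.2583/5.8708 = 0.7253
Lq = ρ²/(1−ρ) = 0.5261/0.2747 = 1.9155

Final: 1.9155


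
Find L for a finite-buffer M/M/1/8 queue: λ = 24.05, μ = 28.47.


ρ = 24.05/28.47 = 0.8447
L = ρ[1 − (K+1)ρ^K + Kρ^(K+1)] / [(1−ρ)(1−ρ^(K+1))]
Numerator: 0.8447·(1 − 9·0.259311 + 8·0.219053) = 0.353631
Denominator: (0.1553)·(0.780947) = 0.121243
L = 0.353631/0.121243 = 2.9167

Final: 2.9167


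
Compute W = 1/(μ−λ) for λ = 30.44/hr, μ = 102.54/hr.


W = 1/(μ−λ) = 1/(102.54 − 30.44) = 1/72.10 = 0.01387 hr

Final: 0.01387 hr


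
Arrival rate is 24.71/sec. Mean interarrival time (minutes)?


Mean interarrival time = 1/λ = 1/24.71 second = 0.04047 second
In minutes: 0.04047 × 0.0166667 = 0.0006745 min

Final: 0.0006745 min


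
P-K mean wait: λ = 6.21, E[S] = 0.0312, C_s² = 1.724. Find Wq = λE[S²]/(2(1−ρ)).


ρ = λ·E[S] = 6.21·0.0312 = 0.1938
E[S²] = E[S]²(1+C_s²) = 0.0312²·(1+1.724) = 0.002652
Wq = λ·E[S²]/(2(1−ρ)) = 6.21·0.002652/(2·0.8062) = 0.01021 hr

Final: 0.01021 hr


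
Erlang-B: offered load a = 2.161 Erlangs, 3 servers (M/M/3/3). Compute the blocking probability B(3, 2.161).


B(c,a) = (a^c/c!) / Σ_{k=0}^{c} a^k/k!
a^3/3! = 1.681950
Σ terms (k=0..3): 1.00000 + 2.16100 + 2.33496 + 1.68195 = 7.177910
B = 1.681950/7.177910 = 0.234323

Final: 0.234323


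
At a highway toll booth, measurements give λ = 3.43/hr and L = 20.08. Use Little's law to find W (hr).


W = L/λ = 20.08/3.43 = 5.8542 hr

Final: 5.8542 hr


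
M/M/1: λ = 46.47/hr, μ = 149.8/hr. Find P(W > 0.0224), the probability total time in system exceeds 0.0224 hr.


W ~ Exponential(μ−λ) for M/M/1.
μ − λ = 149.8 − 46.47 = 103.3300
P(W > t) = e^{−(μ−λ)t} = e^{−2.3146} = 0.098806

Final: 0.098806


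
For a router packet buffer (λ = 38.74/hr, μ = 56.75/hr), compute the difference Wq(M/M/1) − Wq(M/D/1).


ρ = 38.74/56.75 = 0.6826
Wq(M/M/1) = ρ/(μ−λ) = 0.6826/18.01 = 0.03790 hr
Wq(M/D/1) = ρ/(2(μ−λ)) = 0.01895 hr
Savings = 0.03790 − 0.01895 = 0.01895 hr

Final: 0.01895 hr


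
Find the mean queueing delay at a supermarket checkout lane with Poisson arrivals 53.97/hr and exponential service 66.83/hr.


ρ = 53.97/66.83 = 0.8076
Wq = ρ/(μ−λ) = 0.8076/(66.83 − 53.97) = 0.8076/12.86 = 0.06280 hr

Final: 0.06280 hr


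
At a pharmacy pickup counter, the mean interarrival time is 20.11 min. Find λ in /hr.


λ = 1/(interarrival time) in consistent units.
1 hour = 60 min, so λ = 60/20.11 = 2.9836 per hour

Final: 2.9836 /hr


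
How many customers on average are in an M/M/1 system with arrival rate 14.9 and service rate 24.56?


ρ = λ/μ = 14.9/24.56 = 0.6067
L = ρ/(1−ρ) = 0.6067/(1 − 0.6067) = 0.6067/0.3933 = 1.5424

Final: 1.5424


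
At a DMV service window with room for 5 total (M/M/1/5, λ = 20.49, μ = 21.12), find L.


ρ = 20.49/21.12 = 0.9702
L = ρ[1 − (K+1)ρ^K + Kρ^(K+1)] / [(1−ρ)(1−ρ^(K+1))]
Numerator: 0.9702·(1 − 6·0.859489 + 5·0.833851) = 0.011953
Denominator: (0.02983)·(0.166149) = 0.004956
L = 0.011953/0.004956 = 2.4117

Final: 2.4117


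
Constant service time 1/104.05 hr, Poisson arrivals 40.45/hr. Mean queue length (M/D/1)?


ρ = 40.45/104.05 = 0.3888
M/D/1: Lq = ρ²/(2(1−ρ)) = 0.1511/(2·0.6112) = 0.12363

Final: 0.12363


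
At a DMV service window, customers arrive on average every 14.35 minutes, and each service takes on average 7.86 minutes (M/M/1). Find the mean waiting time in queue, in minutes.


λ = 60/14.35 = 4.1812 /hr
μ = 60/7.86 = 7.6336 /hr
ρ = λ/μ = 4.1812/7.6336 = 0.5477
Wq = ρ/(μ−λ) = 0.5477/(7.6336−4.1812) = 0.15865 hr
In minutes: 0.15865·60 = 9.519 min

Final: 9.519 min


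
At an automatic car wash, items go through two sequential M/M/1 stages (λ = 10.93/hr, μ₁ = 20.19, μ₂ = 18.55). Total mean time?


Each node sees arrival rate λ = 10.93/hr (tandem ⇒ throughput preserved).
W₁ = 1/(μ₁−λ) = 1/(20.19−10.93) = 0.10799 hr
W₂ = 1/(μ₂−λ) = 1/(18.55−10.93) = 0.13123 hr
W_total = W₁ + W₂ = 0.10799 + 0.13123 = 0.23922 hr

Final: 0.23922 hr


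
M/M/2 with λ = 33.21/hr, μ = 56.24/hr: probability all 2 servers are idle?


a = λ/μ = 33.21/56.24 = 0.5905; ρ = a/c = 0.2953
Σ_{k=0}^{1} a^k/k! (terms k=0..1) = 1.00000 + 0.59050 = 1.59050
Tail: a^2/(2!(1−ρ)) = 0.34870/(2·0.7047) = 0.24739
P₀ = 1/(1.59050 + 0.24739) = 1/1.83790 = 0.544100

Final: 0.544100


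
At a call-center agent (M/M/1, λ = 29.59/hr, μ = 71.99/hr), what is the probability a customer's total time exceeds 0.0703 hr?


W ~ Exponential(μ−λ) for M/M/1.
μ − λ = 71.99 − 29.59 = 42.4000
P(W > t) = e^{−(μ−λ)t} = e^{−2.9807} = 0.050756

Final: 0.050756


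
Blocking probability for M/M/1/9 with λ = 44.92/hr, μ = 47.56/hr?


ρ = λ/μ = 44.92/47.56 = 0.9445
P_K = (1−ρ)ρ^K/(1−ρ^(K+1)) = (0.05551·0.598110)/(1 − 0.564910)
= 0.033200/0.435090 = 0.076307

Final: 0.076307


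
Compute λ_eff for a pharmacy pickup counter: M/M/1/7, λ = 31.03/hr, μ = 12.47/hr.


ρ = 2.4884; P_K = (1−ρ)ρ^7/(1−ρ^8) = 0.598538
λ_eff = λ(1 − P_K) = 31.03·(1 − 0.598538) = 31.03·0.401462 = 12.4574 /hr

Final: 12.4574 /hr


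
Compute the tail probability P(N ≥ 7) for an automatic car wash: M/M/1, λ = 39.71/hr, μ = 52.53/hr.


ρ = 39.71/52.53 = 0.7559
P(N ≥ n) = ρ^n = 0.7559^7 = 0.141074

Final: 0.141074


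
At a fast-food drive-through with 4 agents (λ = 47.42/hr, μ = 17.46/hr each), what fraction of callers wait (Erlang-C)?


a = λ/μ = 2.7159; ρ = a/4 = 0.6790
P₀ = 0.056164 (from M/M/c formula)
C(c,a) = [a^c/(c!(1−ρ))]·P₀ = [54.40881/(24·0.3210)]·0.056164
= 7.06198·0.056164 = 0.396631

Final: 0.396631


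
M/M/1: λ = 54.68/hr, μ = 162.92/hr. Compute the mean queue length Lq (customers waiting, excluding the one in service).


ρ = 54.68/162.92 = 0.3356
Lq = ρ²/(1−ρ) = 0.1126/0.6644 = 0.1695

Final: 0.1695


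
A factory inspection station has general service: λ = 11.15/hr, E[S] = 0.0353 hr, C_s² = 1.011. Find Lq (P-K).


ρ = λ·E[S] = 11.15·0.0353 = 0.3936
Lq = ρ²(1+C_s²)/(2(1−ρ)) = 0.1549·(1+1.011)/(2·0.6064)
= 0.1549·2.0110/1.2128 = 0.25687

Final: 0.25687


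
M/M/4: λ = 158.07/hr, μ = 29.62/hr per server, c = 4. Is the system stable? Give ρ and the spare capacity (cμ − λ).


Total capacity cμ = 4·29.62 = 118.48/hr
ρ = λ/(cμ) = 158.07/118.48 = 1.3341
Stable ⇔ ρ < 1: NO
Spare capacity = cμ − λ = 118.48 − 158.07 = -39.59/hr

Final: ρ = 1.3341; unstable; margin = -39.59/hr


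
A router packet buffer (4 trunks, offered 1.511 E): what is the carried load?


B(4,1.511) = 0.048865 (Erlang-B)
Carried load = a(1 − B) = 1.511·(1 − 0.048865) = 1.511·0.951135 = 1.4372 E

Final: 1.4372 Erlangs


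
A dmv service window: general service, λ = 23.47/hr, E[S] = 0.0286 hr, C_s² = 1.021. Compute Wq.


ρ = λ·E[S] = 23.47·0.0286 = 0.6712
E[S²] = E[S]²(1+C_s²) = 0.0286²·(1+1.021) = 0.001653
Wq = λ·E[S²]/(2(1−ρ)) = 23.47·0.001653/(2·0.3288) = 0.05901 hr

Final: 0.05901 hr


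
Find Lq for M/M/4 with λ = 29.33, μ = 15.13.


a = λ/μ = 1.9385; ρ = a/4 = 0.4846
P₀ = 0.139405
Lq = P₀·a^c·ρ / (c!·(1−ρ)²) = 0.139405·14.12188·0.4846/(24·0.26560)
= 0.14967

Final: 0.14967


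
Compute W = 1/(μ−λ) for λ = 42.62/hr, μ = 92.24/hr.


W = 1/(μ−λ) = 1/(92.24 − 42.62) = 1/49.62 = 0.02015 hr

Final: 0.02015 hr


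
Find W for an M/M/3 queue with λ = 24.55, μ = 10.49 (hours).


a = 2.3403; ρ = 0.7801; P₀ = 0.063313
Lq = P₀·a^c·ρ/(c!(1−ρ)²) = 2.18227
Wq = Lq/λ = 2.18227/24.55 = 0.08889 hr
W = Wq + 1/μ = 0.08889 + 0.09533 = 0.18422 hr

Final: 0.18422 hr


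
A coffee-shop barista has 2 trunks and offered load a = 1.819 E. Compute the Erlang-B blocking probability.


B(c,a) = (a^c/c!) / Σ_{k=0}^{c} a^k/k!
a^2/2! = 1.654380
Σ terms (k=0..2): 1.00000 + 1.81900 + 1.65438 = 4.473380
B = 1.654380/4.473380 = 0.369828

Final: 0.369828


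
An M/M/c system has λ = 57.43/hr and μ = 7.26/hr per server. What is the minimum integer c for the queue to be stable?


Stability requires cμ > λ ⇔ c > λ/μ.
λ/μ = 57.43/7.26 = 7.9105
Minimum integer c = ⌊7.9105⌋ + 1 = 8
Check: 8·7.26 = 58.08 > 57.43, while 7·7.26 = 50.82 ≤ 57.43

Final: 8 servers


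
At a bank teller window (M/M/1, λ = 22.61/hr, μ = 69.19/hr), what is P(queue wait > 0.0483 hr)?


ρ = 22.61/69.19 = 0.3268
P(Wq > t) = ρ·e^{−(μ−λ)t} = 0.3268·e^{−2.2498}
= 0.3268·0.105419 = 0.034449

Final: 0.034449


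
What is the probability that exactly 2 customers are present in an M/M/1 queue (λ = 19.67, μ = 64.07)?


ρ = 19.67/64.07 = 0.3070
P_n = (1−ρ)·ρ^n = (1 − 0.3070)·0.3070^2 = 0.6930·0.094254 = 0.065317

Final: 0.065317


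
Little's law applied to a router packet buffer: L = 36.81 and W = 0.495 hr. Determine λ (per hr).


λ = L/W = 36.81/0.495 = 74.3636 /hr

Final: 74.3636 /hr


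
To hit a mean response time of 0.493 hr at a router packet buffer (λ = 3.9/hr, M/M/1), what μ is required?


W = 1/(μ−λ) ⇒ μ − λ = 1/W = 1/0.493 = 2.0284
μ = λ + 1/W = 3.9 + 2.0284 = 5.9284 per hr

Final: 5.9284 /hr


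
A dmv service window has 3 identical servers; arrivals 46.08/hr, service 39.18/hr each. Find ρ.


ρ = λ/(cμ) = 46.08/(3·39.18) = 46.08/117.54 = 0.3920

Final: 0.3920


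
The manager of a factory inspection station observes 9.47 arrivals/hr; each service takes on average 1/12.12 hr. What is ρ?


ρ = λ/μ = 9.47/12.12 = 0.7814

Final: 0.7814


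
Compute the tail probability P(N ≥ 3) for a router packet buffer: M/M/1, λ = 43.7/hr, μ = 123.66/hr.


ρ = 43.7/123.66 = 0.3534
P(N ≥ n) = ρ^n = 0.3534^3 = 0.044132

Final: 0.044132


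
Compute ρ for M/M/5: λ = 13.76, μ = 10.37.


ρ = λ/(cμ) = 13.76/(5·10.37) = 13.76/51.85 = 0.2654

Final: 0.2654


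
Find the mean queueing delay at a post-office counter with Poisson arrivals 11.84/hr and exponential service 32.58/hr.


ρ = 11.84/32.58 = 0.3634
Wq = ρ/(μ−λ) = 0.3634/(32.58 − 11.84) = 0.3634/20.74 = 0.01752 hr

Final: 0.01752 hr


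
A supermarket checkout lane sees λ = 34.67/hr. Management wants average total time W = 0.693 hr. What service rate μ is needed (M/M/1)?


W = 1/(μ−λ) ⇒ μ − λ = 1/W = 1/0.693 = 1.4430
μ = λ + 1/W = 34.67 + 1.4430 = 36.1130 per hr

Final: 36.1130 /hr


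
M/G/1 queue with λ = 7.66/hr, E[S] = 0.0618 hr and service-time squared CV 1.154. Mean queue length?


ρ = λ·E[S] = 7.66·0.0618 = 0.4734
Lq = ρ²(1+C_s²)/(2(1−ρ)) = 0.2241·(1+1.154)/(2·0.5266)
= 0.2241·2.1540/1.0532 = 0.45831

Final: 0.45831


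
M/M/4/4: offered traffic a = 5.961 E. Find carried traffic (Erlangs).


B(4,5.961) = 0.467060 (Erlang-B)
Carried load = a(1 − B) = 5.961·(1 − 0.467060) = 5.961·0.532940 = 3.1769 E

Final: 3.1769 Erlangs


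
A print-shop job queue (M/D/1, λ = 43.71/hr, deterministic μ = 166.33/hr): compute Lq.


ρ = 43.71/166.33 = 0.2628
M/D/1: Lq = ρ²/(2(1−ρ)) = 0.06906/(2·0.7372) = 0.04684

Final: 0.04684


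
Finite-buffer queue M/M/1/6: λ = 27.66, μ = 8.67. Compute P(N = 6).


ρ = λ/μ = 27.66/8.67 = 3.1903
P_K = (1−ρ)ρ^K/(1−ρ^(K+1)) = (-2.1903·1054.383181)/(1 − 3363.810703)
= -2309.427522/-3362.810703 = 0.686755

Final: 0.686755


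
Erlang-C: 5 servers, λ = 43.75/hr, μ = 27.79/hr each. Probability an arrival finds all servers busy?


a = λ/μ = 1.5743; ρ = a/5 = 0.3149
P₀ = 0.206723 (from M/M/c formula)
C(c,a) = [a^c/(c!(1−ρ))]·P₀ = [9.67047/(120·0.6851)]·0.206723
= 0.11762·0.206723 = 0.024315

Final: 0.024315


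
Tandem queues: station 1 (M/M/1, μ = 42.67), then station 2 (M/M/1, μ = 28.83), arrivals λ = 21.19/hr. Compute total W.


Each node sees arrival rate λ = 21.19/hr (tandem ⇒ throughput preserved).
W₁ = 1/(μ₁−λ) = 1/(42.67−21.19) = 0.04655 hr
W₂ = 1/(μ₂−λ) = 1/(28.83−21.19) = 0.13089 hr
W_total = W₁ + W₂ = 0.04655 + 0.13089 = 0.17744 hr

Final: 0.17744 hr


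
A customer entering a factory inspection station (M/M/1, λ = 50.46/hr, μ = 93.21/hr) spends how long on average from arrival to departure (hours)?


W = 1/(μ−λ) = 1/(93.21 − 50.46) = 1/42.75 = 0.02339 hr

Final: 0.02339 hr


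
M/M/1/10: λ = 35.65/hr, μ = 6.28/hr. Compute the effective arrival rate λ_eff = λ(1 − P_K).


ρ = 5.6768; P_K = (1−ρ)ρ^10/(1−ρ^11) = 0.823843
λ_eff = λ(1 − P_K) = 35.65·(1 − 0.823843) = 35.65·0.176157 = 6.2800 /hr

Final: 6.2800 /hr


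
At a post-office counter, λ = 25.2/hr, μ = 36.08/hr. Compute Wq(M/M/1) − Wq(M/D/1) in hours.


ρ = 25.2/36.08 = 0.6984
Wq(M/M/1) = ρ/(μ−λ) = 0.6984/10.88 = 0.06420 hr
Wq(M/D/1) = ρ/(2(μ−λ)) = 0.03210 hr
Savings = 0.06420 − 0.03210 = 0.03210 hr

Final: 0.03210 hr


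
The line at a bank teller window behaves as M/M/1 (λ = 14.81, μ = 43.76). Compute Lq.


ρ = 14.81/43.76 = 0.3384
Lq = ρ²/(1−ρ) = 0.1145/0.6616 = 0.1731

Final: 0.1731


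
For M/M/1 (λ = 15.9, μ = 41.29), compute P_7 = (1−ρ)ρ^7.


ρ = 15.9/41.29 = 0.3851
P_n = (1−ρ)·ρ^n = (1 − 0.3851)·0.3851^7 = 0.6149·0.001256 = 0.0007721

Final: 0.0007721


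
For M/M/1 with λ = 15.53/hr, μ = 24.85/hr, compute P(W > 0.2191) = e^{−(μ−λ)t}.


W ~ Exponential(μ−λ) for M/M/1.
μ − λ = 24.85 − 15.53 = 9.3200
P(W > t) = e^{−(μ−λ)t} = e^{−2.0420} = 0.129767

Final: 0.129767


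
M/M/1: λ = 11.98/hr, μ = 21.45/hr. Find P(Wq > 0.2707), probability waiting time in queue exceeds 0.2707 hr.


ρ = 11.98/21.45 = 0.5585
P(Wq > t) = ρ·e^{−(μ−λ)t} = 0.5585·e^{−2.5635}
= 0.5585·0.077032 = 0.043023

Final: 0.043023


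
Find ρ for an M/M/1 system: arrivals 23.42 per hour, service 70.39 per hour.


ρ = λ/μ = 23.42/70.39 = 0.3327

Final: 0.3327


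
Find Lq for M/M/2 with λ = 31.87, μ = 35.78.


a = λ/μ = 0.8907; ρ = a/2 = 0.4454
P₀ = 0.383738
Lq = P₀·a^c·ρ / (c!·(1−ρ)²) = 0.383738·0.79338·0.4454/(2·0.30762)
= 0.22038

Final: 0.22038


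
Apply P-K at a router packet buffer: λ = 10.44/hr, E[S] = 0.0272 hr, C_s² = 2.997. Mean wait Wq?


ρ = λ·E[S] = 10.44·0.0272 = 0.2840
E[S²] = E[S]²(1+C_s²) = 0.0272²·(1+2.997) = 0.002957
Wq = λ·E[S²]/(2(1−ρ)) = 10.44·0.002957/(2·0.7160) = 0.02156 hr

Final: 0.02156 hr


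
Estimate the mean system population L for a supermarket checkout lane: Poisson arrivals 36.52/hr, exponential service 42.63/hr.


ρ = λ/μ = 36.52/42.63 = 0.8567
L = ρ/(1−ρ) = 0.8567/(1 − 0.8567) = 0.8567/0.1433 = 5.9771

Final: 5.9771


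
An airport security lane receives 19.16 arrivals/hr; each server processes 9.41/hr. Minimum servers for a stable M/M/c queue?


Stability requires cμ > λ ⇔ c > λ/μ.
λ/μ = 19.16/9.41 = 2.0361
Minimum integer c = ⌊2.0361⌋ + 1 = 3
Check: 3·9.41 = 28.23 > 19.16, while 2·9.41 = 18.82 ≤ 19.16

Final: 3 servers


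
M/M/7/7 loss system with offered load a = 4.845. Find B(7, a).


B(c,a) = (a^c/c!) / Σ_{k=0}^{c} a^k/k!
a^7/7! = 12.434431
Σ terms (k=0..7): 1.00000 + 4.84500 + 11.73701 + 18.95528 + 22.95958 + 22.24783 + 17.96512 + 12.43443 = 112.144249
B = 12.434431/112.144249 = 0.110879

Final: 0.110879


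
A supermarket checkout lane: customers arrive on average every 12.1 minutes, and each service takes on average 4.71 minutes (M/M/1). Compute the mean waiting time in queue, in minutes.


λ = 60/12.1 = 4.9587 /hr
μ = 60/4.71 = 12.7389 /hr
ρ = λ/μ = 4.9587/12.7389 = 0.3893
Wq = ρ/(μ−λ) = 0.3893/(12.7389−4.9587) = 0.05003 hr
In minutes: 0.05003·60 = 3.002 min

Final: 3.002 min


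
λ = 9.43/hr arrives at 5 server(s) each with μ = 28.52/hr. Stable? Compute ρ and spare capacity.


Total capacity cμ = 5·28.52 = 142.60/hr
ρ = λ/(cμ) = 9.43/142.60 = 0.06613
Stable ⇔ ρ < 1: YES
Spare capacity = cμ − λ = 142.60 − 9.43 = 133.17/hr

Final: ρ = 0.06613; stable; margin = 133.17/hr


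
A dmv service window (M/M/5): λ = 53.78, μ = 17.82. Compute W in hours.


a = 3.0180; ρ = 0.6036; P₀ = 0.045719
Lq = P₀·a^c·ρ/(c!(1−ρ)²) = 0.36638
Wq = Lq/λ = 0.36638/53.78 = 0.006813 hr
W = Wq + 1/μ = 0.006813 + 0.05612 = 0.06293 hr

Final: 0.06293 hr


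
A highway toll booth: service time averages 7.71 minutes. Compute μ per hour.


μ = 1/(service time) in consistent units.
1 hour = 60 min, so μ = 60/7.71 = 7.7821 per hour

Final: 7.7821 /hr


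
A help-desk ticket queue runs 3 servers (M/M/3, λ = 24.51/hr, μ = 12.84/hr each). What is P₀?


a = λ/μ = 24.51/12.84 = 1.9089; ρ = a/c = 0.6363
Σ_{k=0}^{2} a^k/k! (terms k=0..2) = 1.00000 + 1.90888 + 1.82191 = 4.73079
Tail: a^3/(3!(1−ρ)) = 6.95560/(6·0.3637) = 3.18736
P₀ = 1/(4.73079 + 3.18736) = 1/7.91815 = 0.126292

Final: 0.126292


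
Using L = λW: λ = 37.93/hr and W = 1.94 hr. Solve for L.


L = λW = 37.93·1.94 = 73.5842

Final: 73.5842


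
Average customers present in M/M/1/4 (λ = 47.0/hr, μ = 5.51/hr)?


ρ = 47.0/5.51 = 8.5299
L = ρ[1 − (K+1)ρ^K + Kρ^(K+1)] / [(1−ρ)(1−ρ^(K+1))]
Numerator: 8.5299·(1 − 5·5294.013401 + 4·45157.646072) = 1314989.348868
Denominator: (-7.5299)·(-45156.646072) = 340027.086303
L = 1314989.348868/340027.086303 = 3.8673

Final: 3.8673


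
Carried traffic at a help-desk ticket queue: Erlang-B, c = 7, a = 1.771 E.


B(7,1.771) = 0.001846 (Erlang-B)
Carried load = a(1 − B) = 1.771·(1 − 0.001846) = 1.771·0.998154 = 1.7677 E

Final: 1.7677 Erlangs


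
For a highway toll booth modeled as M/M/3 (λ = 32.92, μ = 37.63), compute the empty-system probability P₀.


a = λ/μ = 32.92/37.63 = 0.8748; ρ = a/c = 0.2916
Σ_{k=0}^{2} a^k/k! (terms k=0..2) = 1.00000 + 0.87483 + 0.38267 = 2.25750
Tail: a^3/(3!(1−ρ)) = 0.66954/(6·0.7084) = 0.15753
P₀ = 1/(2.25750 + 0.15753) = 1/2.41503 = 0.414074

Final: 0.414074


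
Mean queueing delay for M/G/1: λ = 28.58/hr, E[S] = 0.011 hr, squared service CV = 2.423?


ρ = λ·E[S] = 28.58·0.011 = 0.3144
E[S²] = E[S]²(1+C_s²) = 0.011²·(1+2.423) = 0.0004142
Wq = λ·E[S²]/(2(1−ρ)) = 28.58·0.0004142/(2·0.6856) = 0.008633 hr

Final: 0.008633 hr


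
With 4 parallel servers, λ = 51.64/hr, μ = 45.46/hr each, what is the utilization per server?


ρ = λ/(cμ) = 51.64/(4·45.46) = 51.64/181.84 = 0.2840

Final: 0.2840


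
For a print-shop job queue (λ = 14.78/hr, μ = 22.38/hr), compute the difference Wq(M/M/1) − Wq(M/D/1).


ρ = 14.78/22.38 = 0.6604
Wq(M/M/1) = ρ/(μ−λ) = 0.6604/7.60 = 0.08690 hr
Wq(M/D/1) = ρ/(2(μ−λ)) = 0.04345 hr
Savings = 0.08690 − 0.04345 = 0.04345 hr

Final: 0.04345 hr


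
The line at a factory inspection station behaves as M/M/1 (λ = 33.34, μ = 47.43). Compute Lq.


ρ = 33.34/47.43 = 0.7029
Lq = ρ²/(1−ρ) = 0.4941/0.2971 = 1.6633

Final: 1.6633


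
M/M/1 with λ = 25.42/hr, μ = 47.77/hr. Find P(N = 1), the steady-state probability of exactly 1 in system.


ρ = 25.42/47.77 = 0.5321
P_n = (1−ρ)·ρ^n = (1 − 0.5321)·0.5321^1 = 0.4679·0.532133 = 0.248967

Final: 0.248967


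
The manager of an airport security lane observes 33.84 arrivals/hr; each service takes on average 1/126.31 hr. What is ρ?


ρ = λ/μ = 33.84/126.31 = 0.2679

Final: 0.2679


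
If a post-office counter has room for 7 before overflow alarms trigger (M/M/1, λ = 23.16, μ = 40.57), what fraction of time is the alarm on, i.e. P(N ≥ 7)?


ρ = 23.16/40.57 = 0.5709
P(N ≥ n) = ρ^n = 0.5709^7 = 0.019758

Final: 0.019758


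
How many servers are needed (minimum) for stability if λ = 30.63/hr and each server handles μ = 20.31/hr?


Stability requires cμ > λ ⇔ c > λ/μ.
λ/μ = 30.63/20.31 = 1.5081
Minimum integer c = ⌊1.5081⌋ + 1 = 2
Check: 2·20.31 = 40.62 > 30.63, while 1·20.31 = 20.31 ≤ 30.63

Final: 2 servers


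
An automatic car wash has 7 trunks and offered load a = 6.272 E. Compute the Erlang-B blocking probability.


B(c,a) = (a^c/c!) / Σ_{k=0}^{c} a^k/k!
a^7/7! = 75.755089
Σ terms (k=0..7): 1.00000 + 6.27200 + 19.66899 + 41.12131 + 64.47821 + 80.88146 + 84.54809 + 75.75509 = 373.725148
B = 75.755089/373.725148 = 0.202703

Final: 0.202703


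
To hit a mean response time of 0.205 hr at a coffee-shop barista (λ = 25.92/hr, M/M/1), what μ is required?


W = 1/(μ−λ) ⇒ μ − λ = 1/W = 1/0.205 = 4.8780
μ = λ + 1/W = 25.92 + 4.8780 = 30.7980 per hr

Final: 30.7980 /hr


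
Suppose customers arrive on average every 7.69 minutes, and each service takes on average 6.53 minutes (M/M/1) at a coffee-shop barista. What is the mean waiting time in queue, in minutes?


λ = 60/7.69 = 7.8023 /hr
μ = 60/6.53 = 9.1884 /hr
ρ = λ/μ = 7.8023/9.1884 = 0.8492
Wq = ρ/(μ−λ) = 0.8492/(9.1884−7.8023) = 0.61266 hr
In minutes: 0.61266·60 = 36.759 min

Final: 36.759 min


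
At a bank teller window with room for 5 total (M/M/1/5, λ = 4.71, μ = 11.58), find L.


ρ = 4.71/11.58 = 0.4067
L = ρ[1 − (K+1)ρ^K + Kρ^(K+1)] / [(1−ρ)(1−ρ^(K+1))]
Numerator: 0.4067·(1 − 6·0.011132 + 5·0.004528) = 0.388778
Denominator: (0.5933)·(0.995472) = 0.590578
L = 0.388778/0.590578 = 0.6583

Final: 0.6583


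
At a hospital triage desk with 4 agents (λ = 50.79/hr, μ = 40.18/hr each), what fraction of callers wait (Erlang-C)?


a = λ/μ = 1.2641; ρ = a/4 = 0.3160
P₀ = 0.281282 (from M/M/c formula)
C(c,a) = [a^c/(c!(1−ρ))]·P₀ = [2.55313/(24·0.6840)]·0.281282
= 0.15553·0.281282 = 0.043748

Final: 0.043748


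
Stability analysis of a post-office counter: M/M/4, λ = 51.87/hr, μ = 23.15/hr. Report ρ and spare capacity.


Total capacity cμ = 4·23.15 = 92.60/hr
ρ = λ/(cμ) = 51.87/92.60 = 0.5602
Stable ⇔ ρ < 1: YES
Spare capacity = cμ − λ = 92.60 − 51.87 = 40.73/hr

Final: ρ = 0.5602; stable; margin = 40.73/hr


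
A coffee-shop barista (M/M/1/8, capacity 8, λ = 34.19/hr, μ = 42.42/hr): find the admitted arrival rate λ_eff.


ρ = 0.8060; P_K = (1−ρ)ρ^8/(1−ρ^9) = 0.040341
λ_eff = λ(1 − P_K) = 34.19·(1 − 0.040341) = 34.19·0.959659 = 32.8107 /hr

Final: 32.8107 /hr


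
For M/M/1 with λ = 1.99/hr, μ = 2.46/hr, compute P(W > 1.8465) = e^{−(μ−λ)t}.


W ~ Exponential(μ−λ) for M/M/1.
μ − λ = 2.46 − 1.99 = 0.4700
P(W > t) = e^{−(μ−λ)t} = e^{−0.8679} = 0.419851

Final: 0.419851


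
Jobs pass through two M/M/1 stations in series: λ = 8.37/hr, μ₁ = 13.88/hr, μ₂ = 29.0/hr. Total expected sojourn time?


Each node sees arrival rate λ = 8.37/hr (tandem ⇒ throughput preserved).
W₁ = 1/(μ₁−λ) = 1/(13.88−8.37) = 0.18149 hr
W₂ = 1/(μ₂−λ) = 1/(29.0−8.37) = 0.04847 hr
W_total = W₁ + W₂ = 0.18149 + 0.04847 = 0.22996 hr

Final: 0.22996 hr


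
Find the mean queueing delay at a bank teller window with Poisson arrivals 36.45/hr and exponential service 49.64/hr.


ρ = 36.45/49.64 = 0.7343
Wq = ρ/(μ−λ) = 0.7343/(49.64 − 36.45) = 0.7343/13.19 = 0.05567 hr

Final: 0.05567 hr


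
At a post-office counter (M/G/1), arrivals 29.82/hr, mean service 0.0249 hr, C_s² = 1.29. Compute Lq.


ρ = λ·E[S] = 29.82·0.0249 = 0.7425
Lq = ρ²(1+C_s²)/(2(1−ρ)) = 0.5513·(1+1.29)/(2·0.2575)
= 0.5513·2.2900/0.5150 = 2.45173

Final: 2.45173


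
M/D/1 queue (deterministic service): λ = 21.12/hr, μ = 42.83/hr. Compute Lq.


ρ = 21.12/42.83 = 0.4931
M/D/1: Lq = ρ²/(2(1−ρ)) = 0.2432/(2·0.5069) = 0.23986

Final: 0.23986


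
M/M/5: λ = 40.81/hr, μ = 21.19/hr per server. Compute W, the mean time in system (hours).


a = 1.9259; ρ = 0.3852; P₀ = 0.144856
Lq = P₀·a^c·ρ/(c!(1−ρ)²) = 0.03259
Wq = Lq/λ = 0.03259/40.81 = 0.0007986 hr
W = Wq + 1/μ = 0.0007986 + 0.04719 = 0.04799 hr

Final: 0.04799 hr


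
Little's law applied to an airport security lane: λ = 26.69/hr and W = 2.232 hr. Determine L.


L = λW = 26.69·2.232 = 59.5721

Final: 59.5721


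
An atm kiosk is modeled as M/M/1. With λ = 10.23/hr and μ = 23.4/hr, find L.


ρ = λ/μ = 10.23/23.4 = 0.4372
L = ρ/(1−ρ) = 0.4372/(1 − 0.4372) = 0.4372/0.5628 = 0.7768

Final: 0.7768


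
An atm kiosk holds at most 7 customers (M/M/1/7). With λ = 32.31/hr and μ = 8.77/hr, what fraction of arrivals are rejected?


ρ = λ/μ = 32.31/8.77 = 3.6842
P_K = (1−ρ)ρ^K/(1−ρ^(K+1)) = (-2.6842·9212.161702)/(1 − 33938.990260)
= -24726.828559/-33937.990260 = 0.728588

Final: 0.728588


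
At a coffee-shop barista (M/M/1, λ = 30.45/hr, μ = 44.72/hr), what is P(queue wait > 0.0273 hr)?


ρ = 30.45/44.72 = 0.6809
P(Wq > t) = ρ·e^{−(μ−λ)t} = 0.6809·e^{−0.3896}
= 0.6809·0.677347 = 0.461208

Final: 0.461208


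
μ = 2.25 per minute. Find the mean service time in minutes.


Mean service time = 1/μ = 1/2.25 minute = 0.44444 minute
In minutes: 0.44444 × 1 = 0.4444 min

Final: 0.4444 min


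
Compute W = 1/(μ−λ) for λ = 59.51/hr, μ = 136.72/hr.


W = 1/(μ−λ) = 1/(136.72 − 59.51) = 1/77.21 = 0.01295 hr

Final: 0.01295 hr


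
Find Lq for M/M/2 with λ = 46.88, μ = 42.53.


a = λ/μ = 1.1023; ρ = a/2 = 0.5511
P₀ = 0.289374
Lq = P₀·a^c·ρ / (c!·(1−ρ)²) = 0.289374·1.21502·0.5511/(2·0.20147)
= 0.48090

Final: 0.48090


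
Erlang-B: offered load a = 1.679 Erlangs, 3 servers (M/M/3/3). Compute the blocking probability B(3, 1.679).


B(c,a) = (a^c/c!) / Σ_{k=0}^{c} a^k/k!
a^3/3! = 0.788862
Σ terms (k=0..3): 1.00000 + 1.67900 + 1.40952 + 0.78886 = 4.877382
B = 0.788862/4.877382 = 0.161739

Final: 0.161739


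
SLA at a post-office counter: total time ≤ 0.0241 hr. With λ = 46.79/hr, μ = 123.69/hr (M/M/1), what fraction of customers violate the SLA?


W ~ Exponential(μ−λ) for M/M/1.
μ − λ = 123.69 − 46.79 = 76.9000
P(W > t) = e^{−(μ−λ)t} = e^{−1.8533} = 0.156721

Final: 0.156721


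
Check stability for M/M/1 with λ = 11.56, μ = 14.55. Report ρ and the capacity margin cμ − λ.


Total capacity cμ = 1·14.55 = 14.55/hr
ρ = λ/(cμ) = 11.56/14.55 = 0.7945
Stable ⇔ ρ < 1: YES
Spare capacity = cμ − λ = 14.55 − 11.56 = 2.99/hr

Final: ρ = 0.7945; stable; margin = 2.99/hr


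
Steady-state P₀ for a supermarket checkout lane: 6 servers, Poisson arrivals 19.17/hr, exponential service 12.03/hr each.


a = λ/μ = 19.17/12.03 = 1.5935; ρ = a/c = 0.2656
Σ_{k=0}^{5} a^k/k! (terms k=0..5) = 1.00000 + 1.59352 + 1.26965 + 0.67440 + 0.26867 + 0.08563 = 4.89186
Tail: a^6/(6!(1−ρ)) = 16.37340/(720·0.7344) = 0.03096
P₀ = 1/(4.89186 + 0.03096) = 1/4.92282 = 0.203136

Final: 0.203136


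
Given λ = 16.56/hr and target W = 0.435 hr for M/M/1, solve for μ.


W = 1/(μ−λ) ⇒ μ − λ = 1/W = 1/0.435 = 2.2989
μ = λ + 1/W = 16.56 + 2.2989 = 18.8589 per hr

Final: 18.8589 /hr


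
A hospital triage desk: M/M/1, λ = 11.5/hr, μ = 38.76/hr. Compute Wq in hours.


ρ = 11.5/38.76 = 0.2967
Wq = ρ/(μ−λ) = 0.2967/(38.76 − 11.5) = 0.2967/27.26 = 0.01088 hr

Final: 0.01088 hr


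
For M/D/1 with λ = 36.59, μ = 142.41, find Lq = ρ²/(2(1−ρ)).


ρ = 36.59/142.41 = 0.2569
M/D/1: Lq = ρ²/(2(1−ρ)) = 0.06602/(2·0.7431) = 0.04442

Final: 0.04442


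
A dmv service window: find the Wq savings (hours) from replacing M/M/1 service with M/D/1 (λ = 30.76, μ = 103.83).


ρ = 30.76/103.83 = 0.2963
Wq(M/M/1) = ρ/(μ−λ) = 0.2963/73.07 = 0.004054 hr
Wq(M/D/1) = ρ/(2(μ−λ)) = 0.002027 hr
Savings = 0.004054 − 0.002027 = 0.002027 hr

Final: 0.002027 hr


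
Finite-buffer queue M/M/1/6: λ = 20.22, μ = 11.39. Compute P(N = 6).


ρ = λ/μ = 20.22/11.39 = 1.7752
P_K = (1−ρ)ρ^K/(1−ρ^(K+1)) = (-0.7752·31.300016)/(1 − 55.565086)
= -24.265070/-54.565086 = 0.444700

Final: 0.444700


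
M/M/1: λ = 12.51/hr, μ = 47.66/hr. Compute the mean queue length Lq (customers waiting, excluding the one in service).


ρ = 12.51/47.66 = 0.2625
Lq = ρ²/(1−ρ) = 0.06890/0.7375 = 0.09342

Final: 0.09342


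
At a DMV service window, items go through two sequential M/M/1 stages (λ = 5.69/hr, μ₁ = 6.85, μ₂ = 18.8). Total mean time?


Each node sees arrival rate λ = 5.69/hr (tandem ⇒ throughput preserved).
W₁ = 1/(μ₁−λ) = 1/(6.85−5.69) = 0.86207 hr
W₂ = 1/(μ₂−λ) = 1/(18.8−5.69) = 0.07628 hr
W_total = W₁ + W₂ = 0.86207 + 0.07628 = 0.93835 hr

Final: 0.93835 hr


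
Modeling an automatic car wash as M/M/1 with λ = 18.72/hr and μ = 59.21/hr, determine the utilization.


ρ = λ/μ = 18.72/59.21 = 0.3162

Final: 0.3162


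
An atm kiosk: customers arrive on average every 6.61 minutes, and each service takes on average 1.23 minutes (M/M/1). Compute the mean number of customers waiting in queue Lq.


λ = 60/6.61 = 9.0772 /hr
μ = 60/1.23 = 48.7805 /hr
ρ = λ/μ = 9.0772/48.7805 = 0.1861
Lq = ρ²/(1−ρ) = 0.03463/0.8139 = 0.04254

Final: 0.04254


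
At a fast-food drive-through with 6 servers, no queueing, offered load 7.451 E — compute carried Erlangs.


B(6,7.451) = 0.358669 (Erlang-B)
Carried load = a(1 − B) = 7.451·(1 − 0.358669) = 7.451·0.641331 = 4.7786 E

Final: 4.7786 Erlangs


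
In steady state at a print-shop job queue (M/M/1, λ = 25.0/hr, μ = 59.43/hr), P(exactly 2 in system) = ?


ρ = 25.0/59.43 = 0.4207
P_n = (1−ρ)·ρ^n = (1 − 0.4207)·0.4207^2 = 0.5793·0.176957 = 0.102518

Final: 0.102518


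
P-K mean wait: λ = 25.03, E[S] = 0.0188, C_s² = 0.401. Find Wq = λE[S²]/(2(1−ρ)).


ρ = λ·E[S] = 25.03·0.0188 = 0.4706
E[S²] = E[S]²(1+C_s²) = 0.0188²·(1+0.401) = 0.0004952
Wq = λ·E[S²]/(2(1−ρ)) = 25.03·0.0004952/(2·0.5294) = 0.01170 hr

Final: 0.01170 hr


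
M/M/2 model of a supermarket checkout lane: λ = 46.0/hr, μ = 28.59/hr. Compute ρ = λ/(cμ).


ρ = λ/(cμ) = 46.0/(2·28.59) = 46.0/57.18 = 0.8045

Final: 0.8045


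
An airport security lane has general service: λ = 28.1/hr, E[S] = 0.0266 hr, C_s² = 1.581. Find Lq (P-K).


ρ = λ·E[S] = 28.1·0.0266 = 0.7475
Lq = ρ²(1+C_s²)/(2(1−ρ)) = 0.5587·(1+1.581)/(2·0.2525)
= 0.5587·2.5810/0.5051 = 2.85498

Final: 2.85498


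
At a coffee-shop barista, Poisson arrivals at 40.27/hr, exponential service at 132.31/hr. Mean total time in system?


W = 1/(μ−λ) = 1/(132.31 − 40.27) = 1/92.04 = 0.01086 hr

Final: 0.01086 hr


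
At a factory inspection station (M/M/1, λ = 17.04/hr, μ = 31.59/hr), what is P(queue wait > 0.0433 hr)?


ρ = 17.04/31.59 = 0.5394
P(Wq > t) = ρ·e^{−(μ−λ)t} = 0.5394·e^{−0.6300}
= 0.5394·0.532584 = 0.287282

Final: 0.287282


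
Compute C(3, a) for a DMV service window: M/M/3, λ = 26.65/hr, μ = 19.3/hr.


a = λ/μ = 1.3808; ρ = a/3 = 0.4603
P₀ = 0.241127 (from M/M/c formula)
C(c,a) = [a^c/(c!(1−ρ))]·P₀ = [2.63281/(6·0.5397)]·0.241127
= 0.81301·0.241127 = 0.196039

Final: 0.196039


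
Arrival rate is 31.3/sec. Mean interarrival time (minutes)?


Mean interarrival time = 1/λ = 1/31.3 second = 0.03195 second
In minutes: 0.03195 × 0.0166667 = 0.0005325 min

Final: 0.0005325 min


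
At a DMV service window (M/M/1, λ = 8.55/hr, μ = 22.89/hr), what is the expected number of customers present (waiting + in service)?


ρ = λ/μ = 8.55/22.89 = 0.3735
L = ρ/(1−ρ) = 0.3735/(1 − 0.3735) = 0.3735/0.6265 = 0.5962

Final: 0.5962


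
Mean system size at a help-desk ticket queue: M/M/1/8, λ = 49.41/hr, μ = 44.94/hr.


ρ = 49.41/44.94 = 1.0995
L = ρ[1 − (K+1)ρ^K + Kρ^(K+1)] / [(1−ρ)(1−ρ^(K+1))]
Numerator: 1.0995·(1 − 9·2.135277 + 8·2.347665) = 0.619903
Denominator: (-0.09947)·(-1.347665) = 0.134047
L = 0.619903/0.134047 = 4.6245

Final: 4.6245


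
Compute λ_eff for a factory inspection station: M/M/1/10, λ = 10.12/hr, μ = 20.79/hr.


ρ = 0.4868; P_K = (1−ρ)ρ^10/(1−ρ^11) = 0.0003835
λ_eff = λ(1 − P_K) = 10.12·(1 − 0.0003835) = 10.12·0.999617 = 10.1161 /hr

Final: 10.1161 /hr


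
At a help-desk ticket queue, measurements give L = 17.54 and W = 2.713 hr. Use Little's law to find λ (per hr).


λ = L/W = 17.54/2.713 = 6.4652 /hr

Final: 6.4652 /hr


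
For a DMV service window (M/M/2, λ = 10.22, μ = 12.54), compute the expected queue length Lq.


a = λ/μ = 0.8150; ρ = a/2 = 0.4075
P₀ = 0.420963
Lq = P₀·a^c·ρ / (c!·(1−ρ)²) = 0.420963·0.66421·0.4075/(2·0.35106)
= 0.16228

Final: 0.16228


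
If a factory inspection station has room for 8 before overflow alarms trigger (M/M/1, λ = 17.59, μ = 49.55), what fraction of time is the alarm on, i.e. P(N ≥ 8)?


ρ = 17.59/49.55 = 0.3550
P(N ≥ n) = ρ^n = 0.3550^8 = 0.0002522

Final: 0.0002522


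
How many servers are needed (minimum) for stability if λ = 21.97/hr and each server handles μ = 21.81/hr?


Stability requires cμ > λ ⇔ c > λ/μ.
λ/μ = 21.97/21.81 = 1.0073
Minimum integer c = ⌊1.0073⌋ + 1 = 2
Check: 2·21.81 = 43.62 > 21.97, while 1·21.81 = 21.81 ≤ 21.97

Final: 2 servers


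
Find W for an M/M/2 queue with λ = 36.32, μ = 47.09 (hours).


a = 0.7713; ρ = 0.3856; P₀ = 0.443372
Lq = P₀·a^c·ρ/(c!(1−ρ)²) = 0.13475
Wq = Lq/λ = 0.13475/36.32 = 0.003710 hr
W = Wq + 1/μ = 0.003710 + 0.02124 = 0.02495 hr

Final: 0.02495 hr


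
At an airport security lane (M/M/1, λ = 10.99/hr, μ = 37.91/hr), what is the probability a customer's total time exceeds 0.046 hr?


W ~ Exponential(μ−λ) for M/M/1.
μ − λ = 37.91 − 10.99 = 26.9200
P(W > t) = e^{−(μ−λ)t} = e^{−1.2383} = 0.289871

Final: 0.289871


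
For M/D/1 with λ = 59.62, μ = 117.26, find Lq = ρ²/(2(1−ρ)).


ρ = 59.62/117.26 = 0.5084
M/D/1: Lq = ρ²/(2(1−ρ)) = 0.2585/(2·0.4916) = 0.26295

Final: 0.26295
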